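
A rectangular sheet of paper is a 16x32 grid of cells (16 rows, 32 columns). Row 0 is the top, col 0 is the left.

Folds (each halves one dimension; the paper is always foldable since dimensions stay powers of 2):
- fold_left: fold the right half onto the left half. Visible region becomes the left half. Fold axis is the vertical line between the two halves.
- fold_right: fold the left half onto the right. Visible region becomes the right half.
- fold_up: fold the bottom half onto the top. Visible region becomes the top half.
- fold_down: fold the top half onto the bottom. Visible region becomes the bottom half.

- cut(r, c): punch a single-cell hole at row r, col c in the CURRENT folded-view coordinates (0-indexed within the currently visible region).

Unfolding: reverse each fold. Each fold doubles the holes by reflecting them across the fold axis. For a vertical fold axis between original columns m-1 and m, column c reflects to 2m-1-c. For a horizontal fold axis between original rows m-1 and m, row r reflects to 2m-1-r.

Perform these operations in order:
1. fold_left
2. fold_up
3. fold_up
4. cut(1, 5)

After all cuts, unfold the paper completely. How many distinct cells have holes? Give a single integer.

Op 1 fold_left: fold axis v@16; visible region now rows[0,16) x cols[0,16) = 16x16
Op 2 fold_up: fold axis h@8; visible region now rows[0,8) x cols[0,16) = 8x16
Op 3 fold_up: fold axis h@4; visible region now rows[0,4) x cols[0,16) = 4x16
Op 4 cut(1, 5): punch at orig (1,5); cuts so far [(1, 5)]; region rows[0,4) x cols[0,16) = 4x16
Unfold 1 (reflect across h@4): 2 holes -> [(1, 5), (6, 5)]
Unfold 2 (reflect across h@8): 4 holes -> [(1, 5), (6, 5), (9, 5), (14, 5)]
Unfold 3 (reflect across v@16): 8 holes -> [(1, 5), (1, 26), (6, 5), (6, 26), (9, 5), (9, 26), (14, 5), (14, 26)]

Answer: 8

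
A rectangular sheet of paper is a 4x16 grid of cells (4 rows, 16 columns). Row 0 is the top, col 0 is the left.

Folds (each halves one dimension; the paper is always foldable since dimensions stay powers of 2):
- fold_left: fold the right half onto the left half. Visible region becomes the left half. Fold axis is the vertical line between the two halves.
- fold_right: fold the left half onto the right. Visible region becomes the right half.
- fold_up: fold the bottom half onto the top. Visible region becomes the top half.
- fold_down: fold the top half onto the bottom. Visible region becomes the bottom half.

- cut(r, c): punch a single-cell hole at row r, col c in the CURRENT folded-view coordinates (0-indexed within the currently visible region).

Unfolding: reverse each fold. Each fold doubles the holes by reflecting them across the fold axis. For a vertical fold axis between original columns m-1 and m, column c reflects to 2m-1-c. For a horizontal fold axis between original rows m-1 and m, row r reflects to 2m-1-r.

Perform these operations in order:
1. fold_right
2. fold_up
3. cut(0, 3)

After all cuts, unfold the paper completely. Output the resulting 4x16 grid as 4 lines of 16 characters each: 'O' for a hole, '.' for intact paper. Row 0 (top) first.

Answer: ....O......O....
................
................
....O......O....

Derivation:
Op 1 fold_right: fold axis v@8; visible region now rows[0,4) x cols[8,16) = 4x8
Op 2 fold_up: fold axis h@2; visible region now rows[0,2) x cols[8,16) = 2x8
Op 3 cut(0, 3): punch at orig (0,11); cuts so far [(0, 11)]; region rows[0,2) x cols[8,16) = 2x8
Unfold 1 (reflect across h@2): 2 holes -> [(0, 11), (3, 11)]
Unfold 2 (reflect across v@8): 4 holes -> [(0, 4), (0, 11), (3, 4), (3, 11)]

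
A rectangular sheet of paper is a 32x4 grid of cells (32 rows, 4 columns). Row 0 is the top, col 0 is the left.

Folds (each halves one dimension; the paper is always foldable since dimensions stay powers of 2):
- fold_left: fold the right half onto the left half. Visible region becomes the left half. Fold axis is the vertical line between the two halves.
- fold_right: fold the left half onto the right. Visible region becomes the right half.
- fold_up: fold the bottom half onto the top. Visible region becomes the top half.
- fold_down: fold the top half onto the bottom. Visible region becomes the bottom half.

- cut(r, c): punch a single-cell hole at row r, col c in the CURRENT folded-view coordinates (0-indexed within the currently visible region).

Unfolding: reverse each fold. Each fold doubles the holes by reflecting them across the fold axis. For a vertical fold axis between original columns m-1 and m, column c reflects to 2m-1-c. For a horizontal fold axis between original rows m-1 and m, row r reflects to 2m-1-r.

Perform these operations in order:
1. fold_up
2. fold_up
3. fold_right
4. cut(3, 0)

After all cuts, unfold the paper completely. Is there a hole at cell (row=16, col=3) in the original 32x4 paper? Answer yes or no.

Answer: no

Derivation:
Op 1 fold_up: fold axis h@16; visible region now rows[0,16) x cols[0,4) = 16x4
Op 2 fold_up: fold axis h@8; visible region now rows[0,8) x cols[0,4) = 8x4
Op 3 fold_right: fold axis v@2; visible region now rows[0,8) x cols[2,4) = 8x2
Op 4 cut(3, 0): punch at orig (3,2); cuts so far [(3, 2)]; region rows[0,8) x cols[2,4) = 8x2
Unfold 1 (reflect across v@2): 2 holes -> [(3, 1), (3, 2)]
Unfold 2 (reflect across h@8): 4 holes -> [(3, 1), (3, 2), (12, 1), (12, 2)]
Unfold 3 (reflect across h@16): 8 holes -> [(3, 1), (3, 2), (12, 1), (12, 2), (19, 1), (19, 2), (28, 1), (28, 2)]
Holes: [(3, 1), (3, 2), (12, 1), (12, 2), (19, 1), (19, 2), (28, 1), (28, 2)]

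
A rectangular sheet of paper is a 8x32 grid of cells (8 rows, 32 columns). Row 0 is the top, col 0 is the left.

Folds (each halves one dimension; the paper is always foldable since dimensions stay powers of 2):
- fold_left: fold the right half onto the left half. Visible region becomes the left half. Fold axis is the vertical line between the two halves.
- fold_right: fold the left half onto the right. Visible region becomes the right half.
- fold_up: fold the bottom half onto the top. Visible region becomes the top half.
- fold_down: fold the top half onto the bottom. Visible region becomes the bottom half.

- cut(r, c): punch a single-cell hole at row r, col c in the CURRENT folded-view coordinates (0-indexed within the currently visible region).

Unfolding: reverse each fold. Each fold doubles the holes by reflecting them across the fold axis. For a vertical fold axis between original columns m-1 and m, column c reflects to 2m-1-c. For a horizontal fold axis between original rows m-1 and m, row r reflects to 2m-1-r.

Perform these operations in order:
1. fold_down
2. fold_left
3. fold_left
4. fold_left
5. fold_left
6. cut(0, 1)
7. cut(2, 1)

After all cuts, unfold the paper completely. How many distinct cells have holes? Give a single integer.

Op 1 fold_down: fold axis h@4; visible region now rows[4,8) x cols[0,32) = 4x32
Op 2 fold_left: fold axis v@16; visible region now rows[4,8) x cols[0,16) = 4x16
Op 3 fold_left: fold axis v@8; visible region now rows[4,8) x cols[0,8) = 4x8
Op 4 fold_left: fold axis v@4; visible region now rows[4,8) x cols[0,4) = 4x4
Op 5 fold_left: fold axis v@2; visible region now rows[4,8) x cols[0,2) = 4x2
Op 6 cut(0, 1): punch at orig (4,1); cuts so far [(4, 1)]; region rows[4,8) x cols[0,2) = 4x2
Op 7 cut(2, 1): punch at orig (6,1); cuts so far [(4, 1), (6, 1)]; region rows[4,8) x cols[0,2) = 4x2
Unfold 1 (reflect across v@2): 4 holes -> [(4, 1), (4, 2), (6, 1), (6, 2)]
Unfold 2 (reflect across v@4): 8 holes -> [(4, 1), (4, 2), (4, 5), (4, 6), (6, 1), (6, 2), (6, 5), (6, 6)]
Unfold 3 (reflect across v@8): 16 holes -> [(4, 1), (4, 2), (4, 5), (4, 6), (4, 9), (4, 10), (4, 13), (4, 14), (6, 1), (6, 2), (6, 5), (6, 6), (6, 9), (6, 10), (6, 13), (6, 14)]
Unfold 4 (reflect across v@16): 32 holes -> [(4, 1), (4, 2), (4, 5), (4, 6), (4, 9), (4, 10), (4, 13), (4, 14), (4, 17), (4, 18), (4, 21), (4, 22), (4, 25), (4, 26), (4, 29), (4, 30), (6, 1), (6, 2), (6, 5), (6, 6), (6, 9), (6, 10), (6, 13), (6, 14), (6, 17), (6, 18), (6, 21), (6, 22), (6, 25), (6, 26), (6, 29), (6, 30)]
Unfold 5 (reflect across h@4): 64 holes -> [(1, 1), (1, 2), (1, 5), (1, 6), (1, 9), (1, 10), (1, 13), (1, 14), (1, 17), (1, 18), (1, 21), (1, 22), (1, 25), (1, 26), (1, 29), (1, 30), (3, 1), (3, 2), (3, 5), (3, 6), (3, 9), (3, 10), (3, 13), (3, 14), (3, 17), (3, 18), (3, 21), (3, 22), (3, 25), (3, 26), (3, 29), (3, 30), (4, 1), (4, 2), (4, 5), (4, 6), (4, 9), (4, 10), (4, 13), (4, 14), (4, 17), (4, 18), (4, 21), (4, 22), (4, 25), (4, 26), (4, 29), (4, 30), (6, 1), (6, 2), (6, 5), (6, 6), (6, 9), (6, 10), (6, 13), (6, 14), (6, 17), (6, 18), (6, 21), (6, 22), (6, 25), (6, 26), (6, 29), (6, 30)]

Answer: 64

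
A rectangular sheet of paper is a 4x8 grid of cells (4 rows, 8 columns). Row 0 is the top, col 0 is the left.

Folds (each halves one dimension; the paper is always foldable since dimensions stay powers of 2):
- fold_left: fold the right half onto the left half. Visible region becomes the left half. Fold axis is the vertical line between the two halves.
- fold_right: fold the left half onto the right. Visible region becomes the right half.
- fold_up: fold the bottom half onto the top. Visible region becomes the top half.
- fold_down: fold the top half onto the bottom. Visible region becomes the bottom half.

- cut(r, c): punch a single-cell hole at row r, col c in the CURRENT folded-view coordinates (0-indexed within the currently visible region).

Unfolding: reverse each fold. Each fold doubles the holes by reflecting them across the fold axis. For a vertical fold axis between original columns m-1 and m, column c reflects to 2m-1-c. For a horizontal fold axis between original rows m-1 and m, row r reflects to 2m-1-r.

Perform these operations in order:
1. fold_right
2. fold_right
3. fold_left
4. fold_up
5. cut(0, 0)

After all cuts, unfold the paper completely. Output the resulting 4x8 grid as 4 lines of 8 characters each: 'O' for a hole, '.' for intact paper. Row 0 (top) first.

Answer: OOOOOOOO
........
........
OOOOOOOO

Derivation:
Op 1 fold_right: fold axis v@4; visible region now rows[0,4) x cols[4,8) = 4x4
Op 2 fold_right: fold axis v@6; visible region now rows[0,4) x cols[6,8) = 4x2
Op 3 fold_left: fold axis v@7; visible region now rows[0,4) x cols[6,7) = 4x1
Op 4 fold_up: fold axis h@2; visible region now rows[0,2) x cols[6,7) = 2x1
Op 5 cut(0, 0): punch at orig (0,6); cuts so far [(0, 6)]; region rows[0,2) x cols[6,7) = 2x1
Unfold 1 (reflect across h@2): 2 holes -> [(0, 6), (3, 6)]
Unfold 2 (reflect across v@7): 4 holes -> [(0, 6), (0, 7), (3, 6), (3, 7)]
Unfold 3 (reflect across v@6): 8 holes -> [(0, 4), (0, 5), (0, 6), (0, 7), (3, 4), (3, 5), (3, 6), (3, 7)]
Unfold 4 (reflect across v@4): 16 holes -> [(0, 0), (0, 1), (0, 2), (0, 3), (0, 4), (0, 5), (0, 6), (0, 7), (3, 0), (3, 1), (3, 2), (3, 3), (3, 4), (3, 5), (3, 6), (3, 7)]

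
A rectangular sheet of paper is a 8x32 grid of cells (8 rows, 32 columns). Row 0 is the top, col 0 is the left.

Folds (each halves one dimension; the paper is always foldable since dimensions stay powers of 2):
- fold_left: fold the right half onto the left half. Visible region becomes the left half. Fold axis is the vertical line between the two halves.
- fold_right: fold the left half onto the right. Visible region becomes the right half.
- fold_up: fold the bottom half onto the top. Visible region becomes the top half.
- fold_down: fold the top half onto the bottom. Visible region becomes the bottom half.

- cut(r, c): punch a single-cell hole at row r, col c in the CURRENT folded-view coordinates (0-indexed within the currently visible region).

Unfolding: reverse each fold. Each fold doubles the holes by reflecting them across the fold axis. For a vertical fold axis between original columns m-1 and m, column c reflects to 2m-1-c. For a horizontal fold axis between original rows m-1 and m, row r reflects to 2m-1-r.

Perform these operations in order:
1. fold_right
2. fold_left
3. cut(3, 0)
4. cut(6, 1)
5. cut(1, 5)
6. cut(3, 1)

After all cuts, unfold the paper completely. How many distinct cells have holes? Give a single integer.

Answer: 16

Derivation:
Op 1 fold_right: fold axis v@16; visible region now rows[0,8) x cols[16,32) = 8x16
Op 2 fold_left: fold axis v@24; visible region now rows[0,8) x cols[16,24) = 8x8
Op 3 cut(3, 0): punch at orig (3,16); cuts so far [(3, 16)]; region rows[0,8) x cols[16,24) = 8x8
Op 4 cut(6, 1): punch at orig (6,17); cuts so far [(3, 16), (6, 17)]; region rows[0,8) x cols[16,24) = 8x8
Op 5 cut(1, 5): punch at orig (1,21); cuts so far [(1, 21), (3, 16), (6, 17)]; region rows[0,8) x cols[16,24) = 8x8
Op 6 cut(3, 1): punch at orig (3,17); cuts so far [(1, 21), (3, 16), (3, 17), (6, 17)]; region rows[0,8) x cols[16,24) = 8x8
Unfold 1 (reflect across v@24): 8 holes -> [(1, 21), (1, 26), (3, 16), (3, 17), (3, 30), (3, 31), (6, 17), (6, 30)]
Unfold 2 (reflect across v@16): 16 holes -> [(1, 5), (1, 10), (1, 21), (1, 26), (3, 0), (3, 1), (3, 14), (3, 15), (3, 16), (3, 17), (3, 30), (3, 31), (6, 1), (6, 14), (6, 17), (6, 30)]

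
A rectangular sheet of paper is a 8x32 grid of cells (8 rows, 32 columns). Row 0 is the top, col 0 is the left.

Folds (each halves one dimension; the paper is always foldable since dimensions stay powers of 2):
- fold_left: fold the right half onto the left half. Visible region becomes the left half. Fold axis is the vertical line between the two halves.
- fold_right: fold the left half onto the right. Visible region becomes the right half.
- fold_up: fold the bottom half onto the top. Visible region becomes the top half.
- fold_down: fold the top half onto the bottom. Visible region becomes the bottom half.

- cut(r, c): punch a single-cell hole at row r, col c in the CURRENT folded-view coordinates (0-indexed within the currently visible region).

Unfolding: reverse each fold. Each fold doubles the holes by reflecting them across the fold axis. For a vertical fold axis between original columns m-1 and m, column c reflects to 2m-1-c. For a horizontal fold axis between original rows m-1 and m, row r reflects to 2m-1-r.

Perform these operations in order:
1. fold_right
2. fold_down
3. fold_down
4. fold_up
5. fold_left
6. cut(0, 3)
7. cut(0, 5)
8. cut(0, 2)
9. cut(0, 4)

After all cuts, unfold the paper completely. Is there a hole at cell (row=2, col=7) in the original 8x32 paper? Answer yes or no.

Answer: no

Derivation:
Op 1 fold_right: fold axis v@16; visible region now rows[0,8) x cols[16,32) = 8x16
Op 2 fold_down: fold axis h@4; visible region now rows[4,8) x cols[16,32) = 4x16
Op 3 fold_down: fold axis h@6; visible region now rows[6,8) x cols[16,32) = 2x16
Op 4 fold_up: fold axis h@7; visible region now rows[6,7) x cols[16,32) = 1x16
Op 5 fold_left: fold axis v@24; visible region now rows[6,7) x cols[16,24) = 1x8
Op 6 cut(0, 3): punch at orig (6,19); cuts so far [(6, 19)]; region rows[6,7) x cols[16,24) = 1x8
Op 7 cut(0, 5): punch at orig (6,21); cuts so far [(6, 19), (6, 21)]; region rows[6,7) x cols[16,24) = 1x8
Op 8 cut(0, 2): punch at orig (6,18); cuts so far [(6, 18), (6, 19), (6, 21)]; region rows[6,7) x cols[16,24) = 1x8
Op 9 cut(0, 4): punch at orig (6,20); cuts so far [(6, 18), (6, 19), (6, 20), (6, 21)]; region rows[6,7) x cols[16,24) = 1x8
Unfold 1 (reflect across v@24): 8 holes -> [(6, 18), (6, 19), (6, 20), (6, 21), (6, 26), (6, 27), (6, 28), (6, 29)]
Unfold 2 (reflect across h@7): 16 holes -> [(6, 18), (6, 19), (6, 20), (6, 21), (6, 26), (6, 27), (6, 28), (6, 29), (7, 18), (7, 19), (7, 20), (7, 21), (7, 26), (7, 27), (7, 28), (7, 29)]
Unfold 3 (reflect across h@6): 32 holes -> [(4, 18), (4, 19), (4, 20), (4, 21), (4, 26), (4, 27), (4, 28), (4, 29), (5, 18), (5, 19), (5, 20), (5, 21), (5, 26), (5, 27), (5, 28), (5, 29), (6, 18), (6, 19), (6, 20), (6, 21), (6, 26), (6, 27), (6, 28), (6, 29), (7, 18), (7, 19), (7, 20), (7, 21), (7, 26), (7, 27), (7, 28), (7, 29)]
Unfold 4 (reflect across h@4): 64 holes -> [(0, 18), (0, 19), (0, 20), (0, 21), (0, 26), (0, 27), (0, 28), (0, 29), (1, 18), (1, 19), (1, 20), (1, 21), (1, 26), (1, 27), (1, 28), (1, 29), (2, 18), (2, 19), (2, 20), (2, 21), (2, 26), (2, 27), (2, 28), (2, 29), (3, 18), (3, 19), (3, 20), (3, 21), (3, 26), (3, 27), (3, 28), (3, 29), (4, 18), (4, 19), (4, 20), (4, 21), (4, 26), (4, 27), (4, 28), (4, 29), (5, 18), (5, 19), (5, 20), (5, 21), (5, 26), (5, 27), (5, 28), (5, 29), (6, 18), (6, 19), (6, 20), (6, 21), (6, 26), (6, 27), (6, 28), (6, 29), (7, 18), (7, 19), (7, 20), (7, 21), (7, 26), (7, 27), (7, 28), (7, 29)]
Unfold 5 (reflect across v@16): 128 holes -> [(0, 2), (0, 3), (0, 4), (0, 5), (0, 10), (0, 11), (0, 12), (0, 13), (0, 18), (0, 19), (0, 20), (0, 21), (0, 26), (0, 27), (0, 28), (0, 29), (1, 2), (1, 3), (1, 4), (1, 5), (1, 10), (1, 11), (1, 12), (1, 13), (1, 18), (1, 19), (1, 20), (1, 21), (1, 26), (1, 27), (1, 28), (1, 29), (2, 2), (2, 3), (2, 4), (2, 5), (2, 10), (2, 11), (2, 12), (2, 13), (2, 18), (2, 19), (2, 20), (2, 21), (2, 26), (2, 27), (2, 28), (2, 29), (3, 2), (3, 3), (3, 4), (3, 5), (3, 10), (3, 11), (3, 12), (3, 13), (3, 18), (3, 19), (3, 20), (3, 21), (3, 26), (3, 27), (3, 28), (3, 29), (4, 2), (4, 3), (4, 4), (4, 5), (4, 10), (4, 11), (4, 12), (4, 13), (4, 18), (4, 19), (4, 20), (4, 21), (4, 26), (4, 27), (4, 28), (4, 29), (5, 2), (5, 3), (5, 4), (5, 5), (5, 10), (5, 11), (5, 12), (5, 13), (5, 18), (5, 19), (5, 20), (5, 21), (5, 26), (5, 27), (5, 28), (5, 29), (6, 2), (6, 3), (6, 4), (6, 5), (6, 10), (6, 11), (6, 12), (6, 13), (6, 18), (6, 19), (6, 20), (6, 21), (6, 26), (6, 27), (6, 28), (6, 29), (7, 2), (7, 3), (7, 4), (7, 5), (7, 10), (7, 11), (7, 12), (7, 13), (7, 18), (7, 19), (7, 20), (7, 21), (7, 26), (7, 27), (7, 28), (7, 29)]
Holes: [(0, 2), (0, 3), (0, 4), (0, 5), (0, 10), (0, 11), (0, 12), (0, 13), (0, 18), (0, 19), (0, 20), (0, 21), (0, 26), (0, 27), (0, 28), (0, 29), (1, 2), (1, 3), (1, 4), (1, 5), (1, 10), (1, 11), (1, 12), (1, 13), (1, 18), (1, 19), (1, 20), (1, 21), (1, 26), (1, 27), (1, 28), (1, 29), (2, 2), (2, 3), (2, 4), (2, 5), (2, 10), (2, 11), (2, 12), (2, 13), (2, 18), (2, 19), (2, 20), (2, 21), (2, 26), (2, 27), (2, 28), (2, 29), (3, 2), (3, 3), (3, 4), (3, 5), (3, 10), (3, 11), (3, 12), (3, 13), (3, 18), (3, 19), (3, 20), (3, 21), (3, 26), (3, 27), (3, 28), (3, 29), (4, 2), (4, 3), (4, 4), (4, 5), (4, 10), (4, 11), (4, 12), (4, 13), (4, 18), (4, 19), (4, 20), (4, 21), (4, 26), (4, 27), (4, 28), (4, 29), (5, 2), (5, 3), (5, 4), (5, 5), (5, 10), (5, 11), (5, 12), (5, 13), (5, 18), (5, 19), (5, 20), (5, 21), (5, 26), (5, 27), (5, 28), (5, 29), (6, 2), (6, 3), (6, 4), (6, 5), (6, 10), (6, 11), (6, 12), (6, 13), (6, 18), (6, 19), (6, 20), (6, 21), (6, 26), (6, 27), (6, 28), (6, 29), (7, 2), (7, 3), (7, 4), (7, 5), (7, 10), (7, 11), (7, 12), (7, 13), (7, 18), (7, 19), (7, 20), (7, 21), (7, 26), (7, 27), (7, 28), (7, 29)]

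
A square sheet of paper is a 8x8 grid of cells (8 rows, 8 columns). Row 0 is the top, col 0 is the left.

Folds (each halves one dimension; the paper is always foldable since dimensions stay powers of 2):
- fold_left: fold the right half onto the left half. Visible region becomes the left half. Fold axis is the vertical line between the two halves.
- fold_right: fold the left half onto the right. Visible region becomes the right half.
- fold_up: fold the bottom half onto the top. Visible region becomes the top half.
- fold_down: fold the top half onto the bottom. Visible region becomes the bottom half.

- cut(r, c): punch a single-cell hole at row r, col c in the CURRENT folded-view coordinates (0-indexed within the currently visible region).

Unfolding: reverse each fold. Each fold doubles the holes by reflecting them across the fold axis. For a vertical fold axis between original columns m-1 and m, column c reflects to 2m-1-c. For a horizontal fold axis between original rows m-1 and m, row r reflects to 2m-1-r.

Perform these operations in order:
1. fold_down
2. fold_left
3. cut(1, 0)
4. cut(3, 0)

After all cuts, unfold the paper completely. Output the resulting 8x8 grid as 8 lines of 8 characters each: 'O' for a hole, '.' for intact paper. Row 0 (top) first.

Answer: O......O
........
O......O
........
........
O......O
........
O......O

Derivation:
Op 1 fold_down: fold axis h@4; visible region now rows[4,8) x cols[0,8) = 4x8
Op 2 fold_left: fold axis v@4; visible region now rows[4,8) x cols[0,4) = 4x4
Op 3 cut(1, 0): punch at orig (5,0); cuts so far [(5, 0)]; region rows[4,8) x cols[0,4) = 4x4
Op 4 cut(3, 0): punch at orig (7,0); cuts so far [(5, 0), (7, 0)]; region rows[4,8) x cols[0,4) = 4x4
Unfold 1 (reflect across v@4): 4 holes -> [(5, 0), (5, 7), (7, 0), (7, 7)]
Unfold 2 (reflect across h@4): 8 holes -> [(0, 0), (0, 7), (2, 0), (2, 7), (5, 0), (5, 7), (7, 0), (7, 7)]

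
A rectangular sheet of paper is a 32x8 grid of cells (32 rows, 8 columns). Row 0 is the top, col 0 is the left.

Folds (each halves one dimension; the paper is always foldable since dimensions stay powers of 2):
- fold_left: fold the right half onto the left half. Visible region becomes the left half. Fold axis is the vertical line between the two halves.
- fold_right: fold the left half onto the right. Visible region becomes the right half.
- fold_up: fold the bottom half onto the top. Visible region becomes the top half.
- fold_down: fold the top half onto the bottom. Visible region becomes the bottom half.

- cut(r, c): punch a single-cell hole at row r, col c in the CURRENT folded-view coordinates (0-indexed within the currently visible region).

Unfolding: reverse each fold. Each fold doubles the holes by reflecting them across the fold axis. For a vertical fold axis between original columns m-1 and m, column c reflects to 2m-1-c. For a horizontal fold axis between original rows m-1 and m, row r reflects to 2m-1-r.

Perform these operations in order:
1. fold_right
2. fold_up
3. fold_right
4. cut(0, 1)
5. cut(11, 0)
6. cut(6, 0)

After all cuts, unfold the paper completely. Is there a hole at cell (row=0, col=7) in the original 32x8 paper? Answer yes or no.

Op 1 fold_right: fold axis v@4; visible region now rows[0,32) x cols[4,8) = 32x4
Op 2 fold_up: fold axis h@16; visible region now rows[0,16) x cols[4,8) = 16x4
Op 3 fold_right: fold axis v@6; visible region now rows[0,16) x cols[6,8) = 16x2
Op 4 cut(0, 1): punch at orig (0,7); cuts so far [(0, 7)]; region rows[0,16) x cols[6,8) = 16x2
Op 5 cut(11, 0): punch at orig (11,6); cuts so far [(0, 7), (11, 6)]; region rows[0,16) x cols[6,8) = 16x2
Op 6 cut(6, 0): punch at orig (6,6); cuts so far [(0, 7), (6, 6), (11, 6)]; region rows[0,16) x cols[6,8) = 16x2
Unfold 1 (reflect across v@6): 6 holes -> [(0, 4), (0, 7), (6, 5), (6, 6), (11, 5), (11, 6)]
Unfold 2 (reflect across h@16): 12 holes -> [(0, 4), (0, 7), (6, 5), (6, 6), (11, 5), (11, 6), (20, 5), (20, 6), (25, 5), (25, 6), (31, 4), (31, 7)]
Unfold 3 (reflect across v@4): 24 holes -> [(0, 0), (0, 3), (0, 4), (0, 7), (6, 1), (6, 2), (6, 5), (6, 6), (11, 1), (11, 2), (11, 5), (11, 6), (20, 1), (20, 2), (20, 5), (20, 6), (25, 1), (25, 2), (25, 5), (25, 6), (31, 0), (31, 3), (31, 4), (31, 7)]
Holes: [(0, 0), (0, 3), (0, 4), (0, 7), (6, 1), (6, 2), (6, 5), (6, 6), (11, 1), (11, 2), (11, 5), (11, 6), (20, 1), (20, 2), (20, 5), (20, 6), (25, 1), (25, 2), (25, 5), (25, 6), (31, 0), (31, 3), (31, 4), (31, 7)]

Answer: yes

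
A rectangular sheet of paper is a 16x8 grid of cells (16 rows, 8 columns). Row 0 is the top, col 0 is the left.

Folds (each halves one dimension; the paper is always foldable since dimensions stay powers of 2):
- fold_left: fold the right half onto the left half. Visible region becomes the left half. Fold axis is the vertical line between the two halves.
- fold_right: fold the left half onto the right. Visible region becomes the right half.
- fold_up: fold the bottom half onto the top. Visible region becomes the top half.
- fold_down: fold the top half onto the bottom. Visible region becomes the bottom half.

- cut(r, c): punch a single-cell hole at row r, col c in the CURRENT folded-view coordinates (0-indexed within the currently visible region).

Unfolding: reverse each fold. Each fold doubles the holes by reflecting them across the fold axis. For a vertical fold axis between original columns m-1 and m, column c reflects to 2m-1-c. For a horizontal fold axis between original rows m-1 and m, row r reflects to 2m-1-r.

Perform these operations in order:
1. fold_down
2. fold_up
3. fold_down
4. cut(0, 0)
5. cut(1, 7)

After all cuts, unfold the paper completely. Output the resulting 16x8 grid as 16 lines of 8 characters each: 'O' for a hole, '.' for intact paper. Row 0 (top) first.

Op 1 fold_down: fold axis h@8; visible region now rows[8,16) x cols[0,8) = 8x8
Op 2 fold_up: fold axis h@12; visible region now rows[8,12) x cols[0,8) = 4x8
Op 3 fold_down: fold axis h@10; visible region now rows[10,12) x cols[0,8) = 2x8
Op 4 cut(0, 0): punch at orig (10,0); cuts so far [(10, 0)]; region rows[10,12) x cols[0,8) = 2x8
Op 5 cut(1, 7): punch at orig (11,7); cuts so far [(10, 0), (11, 7)]; region rows[10,12) x cols[0,8) = 2x8
Unfold 1 (reflect across h@10): 4 holes -> [(8, 7), (9, 0), (10, 0), (11, 7)]
Unfold 2 (reflect across h@12): 8 holes -> [(8, 7), (9, 0), (10, 0), (11, 7), (12, 7), (13, 0), (14, 0), (15, 7)]
Unfold 3 (reflect across h@8): 16 holes -> [(0, 7), (1, 0), (2, 0), (3, 7), (4, 7), (5, 0), (6, 0), (7, 7), (8, 7), (9, 0), (10, 0), (11, 7), (12, 7), (13, 0), (14, 0), (15, 7)]

Answer: .......O
O.......
O.......
.......O
.......O
O.......
O.......
.......O
.......O
O.......
O.......
.......O
.......O
O.......
O.......
.......O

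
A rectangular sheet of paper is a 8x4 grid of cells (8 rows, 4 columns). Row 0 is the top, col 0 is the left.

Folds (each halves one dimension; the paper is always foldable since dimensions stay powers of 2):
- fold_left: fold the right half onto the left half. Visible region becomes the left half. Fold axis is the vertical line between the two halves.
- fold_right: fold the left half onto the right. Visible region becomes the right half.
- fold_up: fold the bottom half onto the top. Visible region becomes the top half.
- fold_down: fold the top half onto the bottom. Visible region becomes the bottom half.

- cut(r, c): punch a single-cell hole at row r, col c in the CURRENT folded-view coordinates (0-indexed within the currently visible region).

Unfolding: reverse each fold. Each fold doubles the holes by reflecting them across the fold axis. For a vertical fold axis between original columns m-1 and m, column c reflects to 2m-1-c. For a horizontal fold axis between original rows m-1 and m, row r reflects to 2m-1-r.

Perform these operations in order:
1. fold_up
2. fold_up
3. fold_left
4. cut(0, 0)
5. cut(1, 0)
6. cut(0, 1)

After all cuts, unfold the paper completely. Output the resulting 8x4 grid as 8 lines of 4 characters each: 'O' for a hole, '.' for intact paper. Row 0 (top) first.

Op 1 fold_up: fold axis h@4; visible region now rows[0,4) x cols[0,4) = 4x4
Op 2 fold_up: fold axis h@2; visible region now rows[0,2) x cols[0,4) = 2x4
Op 3 fold_left: fold axis v@2; visible region now rows[0,2) x cols[0,2) = 2x2
Op 4 cut(0, 0): punch at orig (0,0); cuts so far [(0, 0)]; region rows[0,2) x cols[0,2) = 2x2
Op 5 cut(1, 0): punch at orig (1,0); cuts so far [(0, 0), (1, 0)]; region rows[0,2) x cols[0,2) = 2x2
Op 6 cut(0, 1): punch at orig (0,1); cuts so far [(0, 0), (0, 1), (1, 0)]; region rows[0,2) x cols[0,2) = 2x2
Unfold 1 (reflect across v@2): 6 holes -> [(0, 0), (0, 1), (0, 2), (0, 3), (1, 0), (1, 3)]
Unfold 2 (reflect across h@2): 12 holes -> [(0, 0), (0, 1), (0, 2), (0, 3), (1, 0), (1, 3), (2, 0), (2, 3), (3, 0), (3, 1), (3, 2), (3, 3)]
Unfold 3 (reflect across h@4): 24 holes -> [(0, 0), (0, 1), (0, 2), (0, 3), (1, 0), (1, 3), (2, 0), (2, 3), (3, 0), (3, 1), (3, 2), (3, 3), (4, 0), (4, 1), (4, 2), (4, 3), (5, 0), (5, 3), (6, 0), (6, 3), (7, 0), (7, 1), (7, 2), (7, 3)]

Answer: OOOO
O..O
O..O
OOOO
OOOO
O..O
O..O
OOOO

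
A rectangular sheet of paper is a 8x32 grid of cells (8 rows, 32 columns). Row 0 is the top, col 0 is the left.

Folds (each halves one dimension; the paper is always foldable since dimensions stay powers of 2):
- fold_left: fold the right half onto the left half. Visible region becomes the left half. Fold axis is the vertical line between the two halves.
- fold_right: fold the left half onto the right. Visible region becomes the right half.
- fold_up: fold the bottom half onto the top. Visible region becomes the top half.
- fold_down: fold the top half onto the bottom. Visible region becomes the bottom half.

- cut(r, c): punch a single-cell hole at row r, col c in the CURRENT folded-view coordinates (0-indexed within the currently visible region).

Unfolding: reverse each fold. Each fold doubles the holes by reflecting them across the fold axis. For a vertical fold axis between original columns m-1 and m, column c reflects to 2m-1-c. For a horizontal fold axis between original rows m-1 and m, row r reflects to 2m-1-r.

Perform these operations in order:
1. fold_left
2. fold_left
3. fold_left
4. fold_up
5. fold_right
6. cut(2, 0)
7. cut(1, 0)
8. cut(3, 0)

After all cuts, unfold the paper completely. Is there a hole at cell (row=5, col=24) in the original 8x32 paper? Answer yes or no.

Op 1 fold_left: fold axis v@16; visible region now rows[0,8) x cols[0,16) = 8x16
Op 2 fold_left: fold axis v@8; visible region now rows[0,8) x cols[0,8) = 8x8
Op 3 fold_left: fold axis v@4; visible region now rows[0,8) x cols[0,4) = 8x4
Op 4 fold_up: fold axis h@4; visible region now rows[0,4) x cols[0,4) = 4x4
Op 5 fold_right: fold axis v@2; visible region now rows[0,4) x cols[2,4) = 4x2
Op 6 cut(2, 0): punch at orig (2,2); cuts so far [(2, 2)]; region rows[0,4) x cols[2,4) = 4x2
Op 7 cut(1, 0): punch at orig (1,2); cuts so far [(1, 2), (2, 2)]; region rows[0,4) x cols[2,4) = 4x2
Op 8 cut(3, 0): punch at orig (3,2); cuts so far [(1, 2), (2, 2), (3, 2)]; region rows[0,4) x cols[2,4) = 4x2
Unfold 1 (reflect across v@2): 6 holes -> [(1, 1), (1, 2), (2, 1), (2, 2), (3, 1), (3, 2)]
Unfold 2 (reflect across h@4): 12 holes -> [(1, 1), (1, 2), (2, 1), (2, 2), (3, 1), (3, 2), (4, 1), (4, 2), (5, 1), (5, 2), (6, 1), (6, 2)]
Unfold 3 (reflect across v@4): 24 holes -> [(1, 1), (1, 2), (1, 5), (1, 6), (2, 1), (2, 2), (2, 5), (2, 6), (3, 1), (3, 2), (3, 5), (3, 6), (4, 1), (4, 2), (4, 5), (4, 6), (5, 1), (5, 2), (5, 5), (5, 6), (6, 1), (6, 2), (6, 5), (6, 6)]
Unfold 4 (reflect across v@8): 48 holes -> [(1, 1), (1, 2), (1, 5), (1, 6), (1, 9), (1, 10), (1, 13), (1, 14), (2, 1), (2, 2), (2, 5), (2, 6), (2, 9), (2, 10), (2, 13), (2, 14), (3, 1), (3, 2), (3, 5), (3, 6), (3, 9), (3, 10), (3, 13), (3, 14), (4, 1), (4, 2), (4, 5), (4, 6), (4, 9), (4, 10), (4, 13), (4, 14), (5, 1), (5, 2), (5, 5), (5, 6), (5, 9), (5, 10), (5, 13), (5, 14), (6, 1), (6, 2), (6, 5), (6, 6), (6, 9), (6, 10), (6, 13), (6, 14)]
Unfold 5 (reflect across v@16): 96 holes -> [(1, 1), (1, 2), (1, 5), (1, 6), (1, 9), (1, 10), (1, 13), (1, 14), (1, 17), (1, 18), (1, 21), (1, 22), (1, 25), (1, 26), (1, 29), (1, 30), (2, 1), (2, 2), (2, 5), (2, 6), (2, 9), (2, 10), (2, 13), (2, 14), (2, 17), (2, 18), (2, 21), (2, 22), (2, 25), (2, 26), (2, 29), (2, 30), (3, 1), (3, 2), (3, 5), (3, 6), (3, 9), (3, 10), (3, 13), (3, 14), (3, 17), (3, 18), (3, 21), (3, 22), (3, 25), (3, 26), (3, 29), (3, 30), (4, 1), (4, 2), (4, 5), (4, 6), (4, 9), (4, 10), (4, 13), (4, 14), (4, 17), (4, 18), (4, 21), (4, 22), (4, 25), (4, 26), (4, 29), (4, 30), (5, 1), (5, 2), (5, 5), (5, 6), (5, 9), (5, 10), (5, 13), (5, 14), (5, 17), (5, 18), (5, 21), (5, 22), (5, 25), (5, 26), (5, 29), (5, 30), (6, 1), (6, 2), (6, 5), (6, 6), (6, 9), (6, 10), (6, 13), (6, 14), (6, 17), (6, 18), (6, 21), (6, 22), (6, 25), (6, 26), (6, 29), (6, 30)]
Holes: [(1, 1), (1, 2), (1, 5), (1, 6), (1, 9), (1, 10), (1, 13), (1, 14), (1, 17), (1, 18), (1, 21), (1, 22), (1, 25), (1, 26), (1, 29), (1, 30), (2, 1), (2, 2), (2, 5), (2, 6), (2, 9), (2, 10), (2, 13), (2, 14), (2, 17), (2, 18), (2, 21), (2, 22), (2, 25), (2, 26), (2, 29), (2, 30), (3, 1), (3, 2), (3, 5), (3, 6), (3, 9), (3, 10), (3, 13), (3, 14), (3, 17), (3, 18), (3, 21), (3, 22), (3, 25), (3, 26), (3, 29), (3, 30), (4, 1), (4, 2), (4, 5), (4, 6), (4, 9), (4, 10), (4, 13), (4, 14), (4, 17), (4, 18), (4, 21), (4, 22), (4, 25), (4, 26), (4, 29), (4, 30), (5, 1), (5, 2), (5, 5), (5, 6), (5, 9), (5, 10), (5, 13), (5, 14), (5, 17), (5, 18), (5, 21), (5, 22), (5, 25), (5, 26), (5, 29), (5, 30), (6, 1), (6, 2), (6, 5), (6, 6), (6, 9), (6, 10), (6, 13), (6, 14), (6, 17), (6, 18), (6, 21), (6, 22), (6, 25), (6, 26), (6, 29), (6, 30)]

Answer: no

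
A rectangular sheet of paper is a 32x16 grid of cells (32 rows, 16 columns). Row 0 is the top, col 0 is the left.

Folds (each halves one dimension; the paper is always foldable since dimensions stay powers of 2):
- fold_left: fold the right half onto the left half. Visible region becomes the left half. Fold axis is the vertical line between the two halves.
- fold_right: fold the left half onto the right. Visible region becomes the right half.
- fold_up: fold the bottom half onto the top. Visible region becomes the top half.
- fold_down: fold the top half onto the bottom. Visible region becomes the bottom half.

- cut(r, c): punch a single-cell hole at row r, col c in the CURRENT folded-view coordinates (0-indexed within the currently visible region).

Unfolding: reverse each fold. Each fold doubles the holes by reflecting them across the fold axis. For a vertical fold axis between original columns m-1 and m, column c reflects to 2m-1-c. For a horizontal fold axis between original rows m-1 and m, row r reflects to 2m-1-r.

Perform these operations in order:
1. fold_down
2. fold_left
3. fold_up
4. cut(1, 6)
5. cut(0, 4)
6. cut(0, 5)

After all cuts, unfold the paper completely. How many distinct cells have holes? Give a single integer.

Op 1 fold_down: fold axis h@16; visible region now rows[16,32) x cols[0,16) = 16x16
Op 2 fold_left: fold axis v@8; visible region now rows[16,32) x cols[0,8) = 16x8
Op 3 fold_up: fold axis h@24; visible region now rows[16,24) x cols[0,8) = 8x8
Op 4 cut(1, 6): punch at orig (17,6); cuts so far [(17, 6)]; region rows[16,24) x cols[0,8) = 8x8
Op 5 cut(0, 4): punch at orig (16,4); cuts so far [(16, 4), (17, 6)]; region rows[16,24) x cols[0,8) = 8x8
Op 6 cut(0, 5): punch at orig (16,5); cuts so far [(16, 4), (16, 5), (17, 6)]; region rows[16,24) x cols[0,8) = 8x8
Unfold 1 (reflect across h@24): 6 holes -> [(16, 4), (16, 5), (17, 6), (30, 6), (31, 4), (31, 5)]
Unfold 2 (reflect across v@8): 12 holes -> [(16, 4), (16, 5), (16, 10), (16, 11), (17, 6), (17, 9), (30, 6), (30, 9), (31, 4), (31, 5), (31, 10), (31, 11)]
Unfold 3 (reflect across h@16): 24 holes -> [(0, 4), (0, 5), (0, 10), (0, 11), (1, 6), (1, 9), (14, 6), (14, 9), (15, 4), (15, 5), (15, 10), (15, 11), (16, 4), (16, 5), (16, 10), (16, 11), (17, 6), (17, 9), (30, 6), (30, 9), (31, 4), (31, 5), (31, 10), (31, 11)]

Answer: 24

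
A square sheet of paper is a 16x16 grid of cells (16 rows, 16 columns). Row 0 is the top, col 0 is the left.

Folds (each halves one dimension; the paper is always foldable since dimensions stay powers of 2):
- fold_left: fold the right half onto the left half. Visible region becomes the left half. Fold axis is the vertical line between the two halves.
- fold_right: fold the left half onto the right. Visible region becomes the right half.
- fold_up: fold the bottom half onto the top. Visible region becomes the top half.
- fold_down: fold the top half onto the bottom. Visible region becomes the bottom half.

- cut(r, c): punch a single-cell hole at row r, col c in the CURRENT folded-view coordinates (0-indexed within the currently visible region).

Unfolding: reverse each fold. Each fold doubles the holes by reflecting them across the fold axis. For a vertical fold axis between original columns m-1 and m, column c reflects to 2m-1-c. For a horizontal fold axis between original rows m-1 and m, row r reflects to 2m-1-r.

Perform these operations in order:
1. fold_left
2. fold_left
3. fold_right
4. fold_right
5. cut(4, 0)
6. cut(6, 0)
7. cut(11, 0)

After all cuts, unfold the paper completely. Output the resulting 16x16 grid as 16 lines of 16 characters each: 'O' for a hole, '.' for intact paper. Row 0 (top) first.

Answer: ................
................
................
................
OOOOOOOOOOOOOOOO
................
OOOOOOOOOOOOOOOO
................
................
................
................
OOOOOOOOOOOOOOOO
................
................
................
................

Derivation:
Op 1 fold_left: fold axis v@8; visible region now rows[0,16) x cols[0,8) = 16x8
Op 2 fold_left: fold axis v@4; visible region now rows[0,16) x cols[0,4) = 16x4
Op 3 fold_right: fold axis v@2; visible region now rows[0,16) x cols[2,4) = 16x2
Op 4 fold_right: fold axis v@3; visible region now rows[0,16) x cols[3,4) = 16x1
Op 5 cut(4, 0): punch at orig (4,3); cuts so far [(4, 3)]; region rows[0,16) x cols[3,4) = 16x1
Op 6 cut(6, 0): punch at orig (6,3); cuts so far [(4, 3), (6, 3)]; region rows[0,16) x cols[3,4) = 16x1
Op 7 cut(11, 0): punch at orig (11,3); cuts so far [(4, 3), (6, 3), (11, 3)]; region rows[0,16) x cols[3,4) = 16x1
Unfold 1 (reflect across v@3): 6 holes -> [(4, 2), (4, 3), (6, 2), (6, 3), (11, 2), (11, 3)]
Unfold 2 (reflect across v@2): 12 holes -> [(4, 0), (4, 1), (4, 2), (4, 3), (6, 0), (6, 1), (6, 2), (6, 3), (11, 0), (11, 1), (11, 2), (11, 3)]
Unfold 3 (reflect across v@4): 24 holes -> [(4, 0), (4, 1), (4, 2), (4, 3), (4, 4), (4, 5), (4, 6), (4, 7), (6, 0), (6, 1), (6, 2), (6, 3), (6, 4), (6, 5), (6, 6), (6, 7), (11, 0), (11, 1), (11, 2), (11, 3), (11, 4), (11, 5), (11, 6), (11, 7)]
Unfold 4 (reflect across v@8): 48 holes -> [(4, 0), (4, 1), (4, 2), (4, 3), (4, 4), (4, 5), (4, 6), (4, 7), (4, 8), (4, 9), (4, 10), (4, 11), (4, 12), (4, 13), (4, 14), (4, 15), (6, 0), (6, 1), (6, 2), (6, 3), (6, 4), (6, 5), (6, 6), (6, 7), (6, 8), (6, 9), (6, 10), (6, 11), (6, 12), (6, 13), (6, 14), (6, 15), (11, 0), (11, 1), (11, 2), (11, 3), (11, 4), (11, 5), (11, 6), (11, 7), (11, 8), (11, 9), (11, 10), (11, 11), (11, 12), (11, 13), (11, 14), (11, 15)]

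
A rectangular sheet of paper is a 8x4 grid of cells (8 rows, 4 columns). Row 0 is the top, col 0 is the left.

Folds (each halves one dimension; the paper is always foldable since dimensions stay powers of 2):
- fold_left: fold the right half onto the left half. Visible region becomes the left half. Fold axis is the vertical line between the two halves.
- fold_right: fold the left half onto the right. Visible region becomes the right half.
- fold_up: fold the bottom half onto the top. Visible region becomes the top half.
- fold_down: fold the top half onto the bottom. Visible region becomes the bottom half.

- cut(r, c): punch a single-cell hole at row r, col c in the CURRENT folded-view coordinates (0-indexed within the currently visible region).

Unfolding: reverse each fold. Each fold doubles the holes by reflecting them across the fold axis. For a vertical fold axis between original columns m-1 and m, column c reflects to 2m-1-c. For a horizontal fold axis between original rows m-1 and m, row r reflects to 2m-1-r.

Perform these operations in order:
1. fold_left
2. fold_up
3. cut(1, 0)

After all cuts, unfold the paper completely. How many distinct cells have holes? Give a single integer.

Op 1 fold_left: fold axis v@2; visible region now rows[0,8) x cols[0,2) = 8x2
Op 2 fold_up: fold axis h@4; visible region now rows[0,4) x cols[0,2) = 4x2
Op 3 cut(1, 0): punch at orig (1,0); cuts so far [(1, 0)]; region rows[0,4) x cols[0,2) = 4x2
Unfold 1 (reflect across h@4): 2 holes -> [(1, 0), (6, 0)]
Unfold 2 (reflect across v@2): 4 holes -> [(1, 0), (1, 3), (6, 0), (6, 3)]

Answer: 4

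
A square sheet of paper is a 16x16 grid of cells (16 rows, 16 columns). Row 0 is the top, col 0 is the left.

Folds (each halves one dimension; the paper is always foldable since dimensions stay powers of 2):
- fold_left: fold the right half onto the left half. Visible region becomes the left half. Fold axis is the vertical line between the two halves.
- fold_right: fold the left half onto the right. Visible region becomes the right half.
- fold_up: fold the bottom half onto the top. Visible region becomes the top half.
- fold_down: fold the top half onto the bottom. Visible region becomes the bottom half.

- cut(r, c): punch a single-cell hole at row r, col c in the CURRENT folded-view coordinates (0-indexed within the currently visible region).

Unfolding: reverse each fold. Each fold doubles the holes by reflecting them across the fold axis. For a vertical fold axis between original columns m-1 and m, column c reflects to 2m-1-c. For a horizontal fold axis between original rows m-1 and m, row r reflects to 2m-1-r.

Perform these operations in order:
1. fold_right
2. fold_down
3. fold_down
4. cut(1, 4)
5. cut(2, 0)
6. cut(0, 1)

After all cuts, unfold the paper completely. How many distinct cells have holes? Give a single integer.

Answer: 24

Derivation:
Op 1 fold_right: fold axis v@8; visible region now rows[0,16) x cols[8,16) = 16x8
Op 2 fold_down: fold axis h@8; visible region now rows[8,16) x cols[8,16) = 8x8
Op 3 fold_down: fold axis h@12; visible region now rows[12,16) x cols[8,16) = 4x8
Op 4 cut(1, 4): punch at orig (13,12); cuts so far [(13, 12)]; region rows[12,16) x cols[8,16) = 4x8
Op 5 cut(2, 0): punch at orig (14,8); cuts so far [(13, 12), (14, 8)]; region rows[12,16) x cols[8,16) = 4x8
Op 6 cut(0, 1): punch at orig (12,9); cuts so far [(12, 9), (13, 12), (14, 8)]; region rows[12,16) x cols[8,16) = 4x8
Unfold 1 (reflect across h@12): 6 holes -> [(9, 8), (10, 12), (11, 9), (12, 9), (13, 12), (14, 8)]
Unfold 2 (reflect across h@8): 12 holes -> [(1, 8), (2, 12), (3, 9), (4, 9), (5, 12), (6, 8), (9, 8), (10, 12), (11, 9), (12, 9), (13, 12), (14, 8)]
Unfold 3 (reflect across v@8): 24 holes -> [(1, 7), (1, 8), (2, 3), (2, 12), (3, 6), (3, 9), (4, 6), (4, 9), (5, 3), (5, 12), (6, 7), (6, 8), (9, 7), (9, 8), (10, 3), (10, 12), (11, 6), (11, 9), (12, 6), (12, 9), (13, 3), (13, 12), (14, 7), (14, 8)]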